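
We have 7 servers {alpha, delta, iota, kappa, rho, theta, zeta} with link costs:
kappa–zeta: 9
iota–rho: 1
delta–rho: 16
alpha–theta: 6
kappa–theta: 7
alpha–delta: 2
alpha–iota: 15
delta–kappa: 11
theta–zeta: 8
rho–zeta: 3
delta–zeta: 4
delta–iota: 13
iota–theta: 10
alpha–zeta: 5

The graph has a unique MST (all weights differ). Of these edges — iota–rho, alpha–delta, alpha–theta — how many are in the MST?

3

Kruskal's algorithm — process edges by increasing weight (ties by edge label):
iota–rho (1): add — endpoints in different components.
alpha–delta (2): add — endpoints in different components.
rho–zeta (3): add — endpoints in different components.
delta–zeta (4): add — endpoints in different components.
alpha–zeta (5): skip — zeta and alpha already connected.
alpha–theta (6): add — endpoints in different components.
kappa–theta (7): add — endpoints in different components.
MST edge set: {iota–rho, alpha–delta, rho–zeta, delta–zeta, alpha–theta, kappa–theta}.
Of the listed edges, {iota–rho, alpha–delta, alpha–theta} are in the MST → 3.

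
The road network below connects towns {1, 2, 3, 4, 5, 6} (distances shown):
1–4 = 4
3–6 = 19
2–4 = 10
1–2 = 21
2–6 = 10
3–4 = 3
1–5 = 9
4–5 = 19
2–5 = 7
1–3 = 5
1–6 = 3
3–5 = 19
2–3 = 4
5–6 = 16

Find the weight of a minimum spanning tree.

Prim's algorithm from 5:
Step 1: frontier [2–5 7, 1–5 9, 5–6 16, 3–5 19, 4–5 19] → take 2–5 (7); add 2.
Step 2: frontier [2–3 4, 2–4 10, 2–6 10, 1–2 21, 1–5 9, 5–6 16, 3–5 19, 4–5 19] → take 2–3 (4); add 3.
Step 3: frontier [2–4 10, 2–6 10, 1–2 21, 3–4 3, 1–3 5, 3–6 19, 1–5 9, 5–6 16, 4–5 19] → take 3–4 (3); add 4.
Step 4: frontier [2–6 10, 1–2 21, 1–3 5, 3–6 19, 1–4 4, 1–5 9, 5–6 16] → take 1–4 (4); add 1.
Step 5: frontier [1–6 3, 2–6 10, 3–6 19, 5–6 16] → take 1–6 (3); add 6.
MST edges: 2–5, 2–3, 3–4, 1–4, 1–6; total weight 7+4+3+4+3 = 21.

21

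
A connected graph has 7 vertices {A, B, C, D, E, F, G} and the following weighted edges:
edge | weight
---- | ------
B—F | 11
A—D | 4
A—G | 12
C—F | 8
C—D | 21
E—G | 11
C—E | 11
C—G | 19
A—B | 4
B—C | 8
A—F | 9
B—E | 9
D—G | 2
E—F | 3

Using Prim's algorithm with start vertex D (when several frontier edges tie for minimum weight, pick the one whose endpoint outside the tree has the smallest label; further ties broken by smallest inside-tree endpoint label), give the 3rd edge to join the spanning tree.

Prim's algorithm from D:
Step 1: frontier [D—G 2, A—D 4, C—D 21] → take D—G (2); add G.
Step 2: frontier [A—D 4, C—D 21, E—G 11, A—G 12, C—G 19] → take A—D (4); add A.
Step 3: frontier [A—B 4, A—F 9, C—D 21, E—G 11, C—G 19] → take A—B (4); add B.
Step 4: frontier [A—F 9, B—C 8, B—E 9, B—F 11, C—D 21, E—G 11, C—G 19] → take B—C (8); add C.
Step 5: frontier [A—F 9, B—E 9, B—F 11, C—F 8, C—E 11, E—G 11] → take C—F (8); add F.
Step 6: frontier [B—E 9, C—E 11, E—F 3, E—G 11] → take E—F (3); add E.
The 3rd edge added is A—B.

A-B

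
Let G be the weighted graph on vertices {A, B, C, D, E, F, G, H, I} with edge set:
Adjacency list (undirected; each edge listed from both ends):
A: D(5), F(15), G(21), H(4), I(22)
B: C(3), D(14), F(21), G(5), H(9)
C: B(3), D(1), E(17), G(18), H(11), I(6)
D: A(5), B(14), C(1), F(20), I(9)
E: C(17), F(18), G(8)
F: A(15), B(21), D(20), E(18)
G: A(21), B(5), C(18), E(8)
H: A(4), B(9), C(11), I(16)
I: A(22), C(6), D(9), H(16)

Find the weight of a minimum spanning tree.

47

Kruskal's algorithm — process edges by increasing weight (ties by edge label):
C–D (1): add — endpoints in different components.
B–C (3): add — endpoints in different components.
A–H (4): add — endpoints in different components.
A–D (5): add — endpoints in different components.
B–G (5): add — endpoints in different components.
C–I (6): add — endpoints in different components.
E–G (8): add — endpoints in different components.
B–H (9): skip — B and H already connected.
D–I (9): skip — D and I already connected.
C–H (11): skip — C and H already connected.
B–D (14): skip — B and D already connected.
A–F (15): add — endpoints in different components.
MST edges: C–D, B–C, A–H, A–D, B–G, C–I, E–G, A–F; total weight 1+3+4+5+5+6+8+15 = 47.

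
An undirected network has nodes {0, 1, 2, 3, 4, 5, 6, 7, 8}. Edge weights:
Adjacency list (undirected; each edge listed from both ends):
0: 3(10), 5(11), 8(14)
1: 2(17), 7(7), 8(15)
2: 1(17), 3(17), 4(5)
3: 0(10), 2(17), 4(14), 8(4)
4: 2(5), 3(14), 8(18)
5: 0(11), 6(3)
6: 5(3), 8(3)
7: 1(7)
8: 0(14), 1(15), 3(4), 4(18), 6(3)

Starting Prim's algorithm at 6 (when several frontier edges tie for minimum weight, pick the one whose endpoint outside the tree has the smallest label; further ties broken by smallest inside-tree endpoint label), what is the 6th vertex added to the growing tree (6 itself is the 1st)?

Prim's algorithm from 6:
Step 1: cheapest edge leaving the tree is 5—6 (3); add 5.
Step 2: cheapest edge leaving the tree is 6—8 (3); add 8.
Step 3: cheapest edge leaving the tree is 3—8 (4); add 3.
Step 4: cheapest edge leaving the tree is 0—3 (10); add 0.
Step 5: cheapest edge leaving the tree is 3—4 (14); add 4.
Step 6: cheapest edge leaving the tree is 2—4 (5); add 2.
Step 7: cheapest edge leaving the tree is 1—8 (15); add 1.
Step 8: cheapest edge leaving the tree is 1—7 (7); add 7.
Vertex order: 6, 5, 8, 3, 0, 4, 2, 1, 7. The 6th vertex is 4.

4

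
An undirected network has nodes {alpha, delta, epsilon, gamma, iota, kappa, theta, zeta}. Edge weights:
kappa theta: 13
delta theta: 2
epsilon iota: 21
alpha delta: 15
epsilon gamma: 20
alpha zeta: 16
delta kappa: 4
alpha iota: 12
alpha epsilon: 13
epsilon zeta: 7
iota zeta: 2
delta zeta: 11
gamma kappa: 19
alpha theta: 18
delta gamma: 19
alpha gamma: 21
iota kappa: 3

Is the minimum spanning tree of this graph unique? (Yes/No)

No

Sort edges by weight, then run Kruskal:
delta theta (2): add — endpoints in different components.
iota zeta (2): add — endpoints in different components.
iota kappa (3): add — endpoints in different components.
delta kappa (4): add — endpoints in different components.
epsilon zeta (7): add — endpoints in different components.
delta zeta (11): skip — delta and zeta already connected.
alpha iota (12): add — endpoints in different components.
alpha epsilon (13): skip — alpha and epsilon already connected.
kappa theta (13): skip — theta and kappa already connected.
alpha delta (15): skip — alpha and delta already connected.
alpha zeta (16): skip — alpha and zeta already connected.
alpha theta (18): skip — alpha and theta already connected.
delta gamma (19): add — endpoints in different components.
Non-tree edge gamma kappa has weight 19, equal to the heaviest edge on its tree cycle — swapping gives another MST of the same weight. Not unique.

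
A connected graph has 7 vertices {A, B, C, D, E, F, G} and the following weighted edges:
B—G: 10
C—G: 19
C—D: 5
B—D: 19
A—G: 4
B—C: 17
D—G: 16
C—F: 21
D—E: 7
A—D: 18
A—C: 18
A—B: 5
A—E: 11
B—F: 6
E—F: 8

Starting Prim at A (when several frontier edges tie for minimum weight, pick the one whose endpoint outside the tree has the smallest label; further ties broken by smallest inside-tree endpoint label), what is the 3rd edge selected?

Grow the tree from A using Prim:
Step 1: cheapest edge leaving the tree is A—G (4); add G.
Step 2: cheapest edge leaving the tree is A—B (5); add B.
Step 3: cheapest edge leaving the tree is B—F (6); add F.
Step 4: cheapest edge leaving the tree is E—F (8); add E.
Step 5: cheapest edge leaving the tree is D—E (7); add D.
Step 6: cheapest edge leaving the tree is C—D (5); add C.
The 3rd edge added is B—F.

B-F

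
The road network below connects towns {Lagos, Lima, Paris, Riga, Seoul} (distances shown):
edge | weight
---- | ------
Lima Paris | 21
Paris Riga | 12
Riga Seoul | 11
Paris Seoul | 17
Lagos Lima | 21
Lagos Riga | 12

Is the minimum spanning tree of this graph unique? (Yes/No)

Sort edges by weight, then run Kruskal:
Riga Seoul (11): add. Components now {Lagos} {Riga,Seoul} {Paris} {Lima}
Lagos Riga (12): add. Components now {Lagos,Riga,Seoul} {Paris} {Lima}
Paris Riga (12): add. Components now {Lagos,Paris,Riga,Seoul} {Lima}
Paris Seoul (17): skip — Seoul and Paris already connected.
Lagos Lima (21): add. Components now {Lagos,Lima,Paris,Riga,Seoul}
Non-tree edge Lima Paris has weight 21, equal to the heaviest edge on its tree cycle — swapping gives another MST of the same weight. Not unique.

No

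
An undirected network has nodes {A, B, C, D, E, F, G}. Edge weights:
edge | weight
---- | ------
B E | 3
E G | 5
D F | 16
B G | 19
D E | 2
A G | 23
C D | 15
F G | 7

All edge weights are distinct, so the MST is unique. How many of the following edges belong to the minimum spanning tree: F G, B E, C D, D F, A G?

Kruskal's algorithm — process edges by increasing weight (ties by edge label):
D E (2): add — endpoints in different components.
B E (3): add — endpoints in different components.
E G (5): add — endpoints in different components.
F G (7): add — endpoints in different components.
C D (15): add — endpoints in different components.
D F (16): skip — D and F already connected.
B G (19): skip — B and G already connected.
A G (23): add — endpoints in different components.
MST edge set: {D E, B E, E G, F G, C D, A G}.
Of the listed edges, {F G, B E, C D, A G} are in the MST → 4.

4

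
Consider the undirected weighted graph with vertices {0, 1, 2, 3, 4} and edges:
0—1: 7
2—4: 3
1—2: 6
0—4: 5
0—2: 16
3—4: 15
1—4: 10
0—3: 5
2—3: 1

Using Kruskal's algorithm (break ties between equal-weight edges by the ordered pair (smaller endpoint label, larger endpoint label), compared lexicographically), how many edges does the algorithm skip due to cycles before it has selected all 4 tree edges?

Kruskal: consider edges lightest-first.
2—3 (1): add — endpoints in different components.
2—4 (3): add — endpoints in different components.
0—3 (5): add — endpoints in different components.
0—4 (5): skip — 0 and 4 already connected.
1—2 (6): add — endpoints in different components.
Edges rejected before the tree was complete: 1.

1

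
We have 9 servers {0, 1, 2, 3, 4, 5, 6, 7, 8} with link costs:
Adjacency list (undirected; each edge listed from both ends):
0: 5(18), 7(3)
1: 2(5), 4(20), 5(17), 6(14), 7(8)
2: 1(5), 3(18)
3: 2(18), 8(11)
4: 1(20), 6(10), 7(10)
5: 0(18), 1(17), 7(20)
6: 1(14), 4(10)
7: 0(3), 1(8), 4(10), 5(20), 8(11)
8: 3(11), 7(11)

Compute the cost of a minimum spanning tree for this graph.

Grow the tree from 1 using Prim:
Step 1: frontier [1—2 5, 1—7 8, 1—6 14, 1—5 17, 1—4 20] → take 1—2 (5); add 2.
Step 2: frontier [1—7 8, 1—6 14, 1—5 17, 1—4 20, 2—3 18] → take 1—7 (8); add 7.
Step 3: frontier [1—6 14, 1—5 17, 1—4 20, 2—3 18, 0—7 3, 4—7 10, 7—8 11, 5—7 20] → take 0—7 (3); add 0.
Step 4: frontier [0—5 18, 1—6 14, 1—5 17, 1—4 20, 2—3 18, 4—7 10, 7—8 11, 5—7 20] → take 4—7 (10); add 4.
Step 5: frontier [0—5 18, 1—6 14, 1—5 17, 2—3 18, 4—6 10, 7—8 11, 5—7 20] → take 4—6 (10); add 6.
Step 6: frontier [0—5 18, 1—5 17, 2—3 18, 7—8 11, 5—7 20] → take 7—8 (11); add 8.
Step 7: frontier [0—5 18, 1—5 17, 2—3 18, 5—7 20, 3—8 11] → take 3—8 (11); add 3.
Step 8: frontier [0—5 18, 1—5 17, 5—7 20] → take 1—5 (17); add 5.
MST edges: 1—2, 1—7, 0—7, 4—7, 4—6, 7—8, 3—8, 1—5; total weight 5+8+3+10+10+11+11+17 = 75.

75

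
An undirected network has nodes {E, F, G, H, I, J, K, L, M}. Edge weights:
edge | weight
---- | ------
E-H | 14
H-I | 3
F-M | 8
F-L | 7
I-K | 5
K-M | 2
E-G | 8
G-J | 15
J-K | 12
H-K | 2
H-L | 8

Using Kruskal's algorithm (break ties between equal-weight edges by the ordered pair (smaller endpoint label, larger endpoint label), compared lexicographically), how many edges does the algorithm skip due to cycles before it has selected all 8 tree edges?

Kruskal: consider edges lightest-first.
H-K (2): add — endpoints in different components.
K-M (2): add — endpoints in different components.
H-I (3): add — endpoints in different components.
I-K (5): skip — I and K already connected.
F-L (7): add — endpoints in different components.
E-G (8): add — endpoints in different components.
F-M (8): add — endpoints in different components.
H-L (8): skip — H and L already connected.
J-K (12): add — endpoints in different components.
E-H (14): add — endpoints in different components.
Edges rejected before the tree was complete: 2.

2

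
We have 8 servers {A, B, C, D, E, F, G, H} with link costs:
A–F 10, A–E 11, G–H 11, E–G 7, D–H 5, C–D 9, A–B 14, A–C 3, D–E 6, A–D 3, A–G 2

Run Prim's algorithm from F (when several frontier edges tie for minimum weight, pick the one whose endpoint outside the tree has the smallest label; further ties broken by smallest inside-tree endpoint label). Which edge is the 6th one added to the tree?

D-E

Prim's algorithm from F:
Step 1: cheapest edge leaving the tree is A–F (10); add A.
Step 2: cheapest edge leaving the tree is A–G (2); add G.
Step 3: cheapest edge leaving the tree is A–C (3); add C.
Step 4: cheapest edge leaving the tree is A–D (3); add D.
Step 5: cheapest edge leaving the tree is D–H (5); add H.
Step 6: cheapest edge leaving the tree is D–E (6); add E.
Step 7: cheapest edge leaving the tree is A–B (14); add B.
The 6th edge added is D–E.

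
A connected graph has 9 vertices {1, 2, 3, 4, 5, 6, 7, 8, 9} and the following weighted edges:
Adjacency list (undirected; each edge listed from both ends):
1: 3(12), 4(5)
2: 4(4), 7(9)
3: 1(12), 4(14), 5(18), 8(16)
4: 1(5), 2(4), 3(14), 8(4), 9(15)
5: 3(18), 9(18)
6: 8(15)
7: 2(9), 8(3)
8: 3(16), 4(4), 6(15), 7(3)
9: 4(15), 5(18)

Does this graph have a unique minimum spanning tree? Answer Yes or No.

Sort edges by weight, then run Kruskal:
7-8 (3): add — endpoints in different components.
2-4 (4): add — endpoints in different components.
4-8 (4): add — endpoints in different components.
1-4 (5): add — endpoints in different components.
2-7 (9): skip — 2 and 7 already connected.
1-3 (12): add — endpoints in different components.
3-4 (14): skip — 3 and 4 already connected.
4-9 (15): add — endpoints in different components.
6-8 (15): add — endpoints in different components.
3-8 (16): skip — 3 and 8 already connected.
3-5 (18): add — endpoints in different components.
Non-tree edge 5-9 has weight 18, equal to the heaviest edge on its tree cycle — swapping gives another MST of the same weight. Not unique.

No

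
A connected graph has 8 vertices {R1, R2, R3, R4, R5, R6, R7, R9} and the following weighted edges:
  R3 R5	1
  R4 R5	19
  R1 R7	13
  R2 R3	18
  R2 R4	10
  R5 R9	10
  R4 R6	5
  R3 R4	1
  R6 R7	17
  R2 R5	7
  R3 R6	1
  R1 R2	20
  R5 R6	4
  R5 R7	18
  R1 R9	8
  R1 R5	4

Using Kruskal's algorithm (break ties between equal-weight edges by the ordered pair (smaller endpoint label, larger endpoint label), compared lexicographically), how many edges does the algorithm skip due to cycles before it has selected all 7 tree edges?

4

Kruskal: consider edges lightest-first.
R3 R4 (1): add — endpoints in different components.
R3 R5 (1): add — endpoints in different components.
R3 R6 (1): add — endpoints in different components.
R1 R5 (4): add — endpoints in different components.
R5 R6 (4): skip — R6 and R5 already connected.
R4 R6 (5): skip — R6 and R4 already connected.
R2 R5 (7): add — endpoints in different components.
R1 R9 (8): add — endpoints in different components.
R2 R4 (10): skip — R2 and R4 already connected.
R5 R9 (10): skip — R5 and R9 already connected.
R1 R7 (13): add — endpoints in different components.
Edges rejected before the tree was complete: 4.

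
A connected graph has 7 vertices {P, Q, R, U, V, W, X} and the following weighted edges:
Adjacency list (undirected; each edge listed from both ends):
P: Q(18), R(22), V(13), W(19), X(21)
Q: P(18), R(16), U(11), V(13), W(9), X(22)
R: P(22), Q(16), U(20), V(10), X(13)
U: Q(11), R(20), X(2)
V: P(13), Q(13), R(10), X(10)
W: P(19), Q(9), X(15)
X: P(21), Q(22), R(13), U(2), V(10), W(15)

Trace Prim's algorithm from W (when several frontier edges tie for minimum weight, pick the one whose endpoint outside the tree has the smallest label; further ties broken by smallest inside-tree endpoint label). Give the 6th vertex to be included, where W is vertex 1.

Prim's algorithm from W:
Step 1: cheapest edge leaving the tree is Q–W (9); add Q.
Step 2: cheapest edge leaving the tree is Q–U (11); add U.
Step 3: cheapest edge leaving the tree is U–X (2); add X.
Step 4: cheapest edge leaving the tree is V–X (10); add V.
Step 5: cheapest edge leaving the tree is R–V (10); add R.
Step 6: cheapest edge leaving the tree is P–V (13); add P.
Vertex order: W, Q, U, X, V, R, P. The 6th vertex is R.

R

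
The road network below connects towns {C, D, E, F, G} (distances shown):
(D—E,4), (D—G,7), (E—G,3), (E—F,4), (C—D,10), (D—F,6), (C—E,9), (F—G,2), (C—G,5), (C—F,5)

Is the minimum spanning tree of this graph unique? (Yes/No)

No

Sort edges by weight, then run Kruskal:
F—G (2): add. Components now {C} {D} {E} {F,G}
E—G (3): add. Components now {C} {D} {E,F,G}
D—E (4): add. Components now {C} {D,E,F,G}
E—F (4): skip — E and F already connected.
C—F (5): add. Components now {C,D,E,F,G}
Non-tree edge C—G has weight 5, equal to the heaviest edge on its tree cycle — swapping gives another MST of the same weight. Not unique.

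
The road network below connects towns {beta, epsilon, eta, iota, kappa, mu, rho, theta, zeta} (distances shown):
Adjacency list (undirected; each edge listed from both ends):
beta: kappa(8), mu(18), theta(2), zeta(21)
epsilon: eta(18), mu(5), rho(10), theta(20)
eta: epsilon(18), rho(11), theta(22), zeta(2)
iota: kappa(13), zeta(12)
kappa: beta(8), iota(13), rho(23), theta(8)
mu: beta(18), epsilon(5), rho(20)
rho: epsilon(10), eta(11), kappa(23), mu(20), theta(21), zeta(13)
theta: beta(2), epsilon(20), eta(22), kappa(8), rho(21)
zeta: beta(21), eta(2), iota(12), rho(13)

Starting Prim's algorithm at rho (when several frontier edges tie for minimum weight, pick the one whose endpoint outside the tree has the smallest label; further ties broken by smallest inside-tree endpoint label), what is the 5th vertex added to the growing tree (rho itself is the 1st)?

Prim, starting at rho.
Step 1: cheapest edge leaving the tree is epsilon-rho (10); add epsilon.
Step 2: cheapest edge leaving the tree is epsilon-mu (5); add mu.
Step 3: cheapest edge leaving the tree is eta-rho (11); add eta.
Step 4: cheapest edge leaving the tree is eta-zeta (2); add zeta.
Step 5: cheapest edge leaving the tree is iota-zeta (12); add iota.
Step 6: cheapest edge leaving the tree is iota-kappa (13); add kappa.
Step 7: cheapest edge leaving the tree is beta-kappa (8); add beta.
Step 8: cheapest edge leaving the tree is beta-theta (2); add theta.
Vertex order: rho, epsilon, mu, eta, zeta, iota, kappa, beta, theta. The 5th vertex is zeta.

zeta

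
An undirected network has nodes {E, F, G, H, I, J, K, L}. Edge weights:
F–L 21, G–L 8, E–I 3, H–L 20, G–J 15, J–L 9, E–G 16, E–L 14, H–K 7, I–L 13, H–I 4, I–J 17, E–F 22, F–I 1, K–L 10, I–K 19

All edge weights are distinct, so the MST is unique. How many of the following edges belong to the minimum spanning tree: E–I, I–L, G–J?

1

Kruskal's algorithm — process edges by increasing weight (ties by edge label):
F–I (1): add — endpoints in different components.
E–I (3): add — endpoints in different components.
H–I (4): add — endpoints in different components.
H–K (7): add — endpoints in different components.
G–L (8): add — endpoints in different components.
J–L (9): add — endpoints in different components.
K–L (10): add — endpoints in different components.
MST edge set: {F–I, E–I, H–I, H–K, G–L, J–L, K–L}.
Of the listed edges, {E–I} are in the MST → 1.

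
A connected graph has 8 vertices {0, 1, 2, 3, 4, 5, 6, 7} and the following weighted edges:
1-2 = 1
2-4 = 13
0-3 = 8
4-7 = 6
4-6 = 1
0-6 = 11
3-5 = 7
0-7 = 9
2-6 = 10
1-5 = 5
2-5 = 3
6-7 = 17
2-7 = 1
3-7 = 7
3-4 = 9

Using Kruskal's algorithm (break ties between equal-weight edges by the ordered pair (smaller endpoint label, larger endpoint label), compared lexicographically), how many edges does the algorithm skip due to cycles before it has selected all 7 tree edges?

2

Kruskal's algorithm — process edges by increasing weight (ties by edge label):
1-2 (1): add — endpoints in different components.
2-7 (1): add — endpoints in different components.
4-6 (1): add — endpoints in different components.
2-5 (3): add — endpoints in different components.
1-5 (5): skip — 1 and 5 already connected.
4-7 (6): add — endpoints in different components.
3-5 (7): add — endpoints in different components.
3-7 (7): skip — 3 and 7 already connected.
0-3 (8): add — endpoints in different components.
Edges rejected before the tree was complete: 2.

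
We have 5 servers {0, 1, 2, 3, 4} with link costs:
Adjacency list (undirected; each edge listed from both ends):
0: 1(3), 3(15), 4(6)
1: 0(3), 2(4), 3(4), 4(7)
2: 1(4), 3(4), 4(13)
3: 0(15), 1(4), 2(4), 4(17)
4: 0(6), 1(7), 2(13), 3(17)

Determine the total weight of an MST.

Prim, starting at 3.
Step 1: cheapest edge leaving the tree is 1—3 (4); add 1.
Step 2: cheapest edge leaving the tree is 0—1 (3); add 0.
Step 3: cheapest edge leaving the tree is 1—2 (4); add 2.
Step 4: cheapest edge leaving the tree is 0—4 (6); add 4.
MST edges: 1—3, 0—1, 1—2, 0—4; total weight 4+3+4+6 = 17.

17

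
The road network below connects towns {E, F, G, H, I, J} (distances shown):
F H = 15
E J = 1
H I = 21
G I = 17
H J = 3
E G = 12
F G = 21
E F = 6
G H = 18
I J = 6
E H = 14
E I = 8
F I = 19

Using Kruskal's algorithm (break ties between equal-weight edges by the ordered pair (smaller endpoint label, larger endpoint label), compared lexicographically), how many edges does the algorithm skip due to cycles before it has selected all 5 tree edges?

1

Kruskal: consider edges lightest-first.
E J (1): add — endpoints in different components.
H J (3): add — endpoints in different components.
E F (6): add — endpoints in different components.
I J (6): add — endpoints in different components.
E I (8): skip — E and I already connected.
E G (12): add — endpoints in different components.
Edges rejected before the tree was complete: 1.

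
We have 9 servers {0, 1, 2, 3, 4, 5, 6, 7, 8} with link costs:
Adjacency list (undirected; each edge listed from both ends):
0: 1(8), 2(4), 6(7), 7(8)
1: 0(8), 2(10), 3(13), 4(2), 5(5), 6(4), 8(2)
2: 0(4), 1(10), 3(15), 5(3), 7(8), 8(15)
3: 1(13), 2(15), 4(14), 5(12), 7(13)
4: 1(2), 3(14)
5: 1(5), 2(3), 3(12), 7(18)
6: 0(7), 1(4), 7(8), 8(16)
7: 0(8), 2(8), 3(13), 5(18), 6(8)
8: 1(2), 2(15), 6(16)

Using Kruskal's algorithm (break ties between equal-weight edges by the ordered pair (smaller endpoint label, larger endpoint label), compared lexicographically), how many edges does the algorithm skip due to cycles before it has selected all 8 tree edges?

Kruskal: consider edges lightest-first.
1-4 (2): add — endpoints in different components.
1-8 (2): add — endpoints in different components.
2-5 (3): add — endpoints in different components.
0-2 (4): add — endpoints in different components.
1-6 (4): add — endpoints in different components.
1-5 (5): add — endpoints in different components.
0-6 (7): skip — 0 and 6 already connected.
0-1 (8): skip — 0 and 1 already connected.
0-7 (8): add — endpoints in different components.
2-7 (8): skip — 2 and 7 already connected.
6-7 (8): skip — 6 and 7 already connected.
1-2 (10): skip — 1 and 2 already connected.
3-5 (12): add — endpoints in different components.
Edges rejected before the tree was complete: 5.

5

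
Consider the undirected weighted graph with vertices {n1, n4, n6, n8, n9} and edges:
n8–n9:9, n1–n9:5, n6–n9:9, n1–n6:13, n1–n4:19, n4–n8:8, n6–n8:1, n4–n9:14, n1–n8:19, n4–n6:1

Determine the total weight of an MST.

Sort edges by weight, then run Kruskal:
n4–n6 (1): add. Components now {n1} {n4,n6} {n8} {n9}
n6–n8 (1): add. Components now {n1} {n4,n6,n8} {n9}
n1–n9 (5): add. Components now {n1,n9} {n4,n6,n8}
n4–n8 (8): skip — n4 and n8 already connected.
n6–n9 (9): add. Components now {n1,n4,n6,n8,n9}
MST edges: n4–n6, n6–n8, n1–n9, n6–n9; total weight 1+1+5+9 = 16.

16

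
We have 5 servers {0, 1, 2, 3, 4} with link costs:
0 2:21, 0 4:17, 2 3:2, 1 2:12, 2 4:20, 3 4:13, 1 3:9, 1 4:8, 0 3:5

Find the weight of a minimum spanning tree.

24

Sort edges by weight, then run Kruskal:
2 3 (2): add — endpoints in different components.
0 3 (5): add — endpoints in different components.
1 4 (8): add — endpoints in different components.
1 3 (9): add — endpoints in different components.
MST edges: 2 3, 0 3, 1 4, 1 3; total weight 2+5+8+9 = 24.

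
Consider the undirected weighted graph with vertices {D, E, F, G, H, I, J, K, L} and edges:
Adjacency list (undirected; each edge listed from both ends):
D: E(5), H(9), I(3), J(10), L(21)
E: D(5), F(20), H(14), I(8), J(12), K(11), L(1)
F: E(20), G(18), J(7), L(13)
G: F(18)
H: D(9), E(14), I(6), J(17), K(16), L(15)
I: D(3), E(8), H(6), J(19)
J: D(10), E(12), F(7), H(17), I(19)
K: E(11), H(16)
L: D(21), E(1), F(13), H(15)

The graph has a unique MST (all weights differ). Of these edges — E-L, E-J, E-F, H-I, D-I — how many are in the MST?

3

Kruskal's algorithm — process edges by increasing weight (ties by edge label):
E-L (1): add — endpoints in different components.
D-I (3): add — endpoints in different components.
D-E (5): add — endpoints in different components.
H-I (6): add — endpoints in different components.
F-J (7): add — endpoints in different components.
E-I (8): skip — E and I already connected.
D-H (9): skip — D and H already connected.
D-J (10): add — endpoints in different components.
E-K (11): add — endpoints in different components.
E-J (12): skip — E and J already connected.
F-L (13): skip — F and L already connected.
E-H (14): skip — E and H already connected.
H-L (15): skip — H and L already connected.
H-K (16): skip — H and K already connected.
H-J (17): skip — H and J already connected.
F-G (18): add — endpoints in different components.
MST edge set: {E-L, D-I, D-E, H-I, F-J, D-J, E-K, F-G}.
Of the listed edges, {E-L, H-I, D-I} are in the MST → 3.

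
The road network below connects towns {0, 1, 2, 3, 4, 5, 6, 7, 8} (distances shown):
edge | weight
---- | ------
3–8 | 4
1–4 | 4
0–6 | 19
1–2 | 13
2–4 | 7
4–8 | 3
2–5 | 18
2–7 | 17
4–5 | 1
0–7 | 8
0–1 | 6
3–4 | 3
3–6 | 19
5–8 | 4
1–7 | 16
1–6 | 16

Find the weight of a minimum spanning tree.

48

Prim, starting at 5.
Step 1: cheapest edge leaving the tree is 4–5 (1); add 4.
Step 2: cheapest edge leaving the tree is 3–4 (3); add 3.
Step 3: cheapest edge leaving the tree is 4–8 (3); add 8.
Step 4: cheapest edge leaving the tree is 1–4 (4); add 1.
Step 5: cheapest edge leaving the tree is 0–1 (6); add 0.
Step 6: cheapest edge leaving the tree is 2–4 (7); add 2.
Step 7: cheapest edge leaving the tree is 0–7 (8); add 7.
Step 8: cheapest edge leaving the tree is 1–6 (16); add 6.
MST edges: 4–5, 3–4, 4–8, 1–4, 0–1, 2–4, 0–7, 1–6; total weight 1+3+3+4+6+7+8+16 = 48.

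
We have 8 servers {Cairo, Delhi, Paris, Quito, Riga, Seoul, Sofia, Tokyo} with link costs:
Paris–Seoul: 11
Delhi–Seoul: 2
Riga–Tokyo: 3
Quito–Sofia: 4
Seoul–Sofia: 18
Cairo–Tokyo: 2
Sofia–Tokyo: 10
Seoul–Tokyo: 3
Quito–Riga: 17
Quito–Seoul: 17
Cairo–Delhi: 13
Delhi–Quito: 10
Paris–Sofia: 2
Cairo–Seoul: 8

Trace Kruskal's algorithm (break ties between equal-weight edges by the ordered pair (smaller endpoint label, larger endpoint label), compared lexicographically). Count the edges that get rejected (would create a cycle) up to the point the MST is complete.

1

Kruskal: consider edges lightest-first.
Cairo–Tokyo (2): add — endpoints in different components.
Delhi–Seoul (2): add — endpoints in different components.
Paris–Sofia (2): add — endpoints in different components.
Riga–Tokyo (3): add — endpoints in different components.
Seoul–Tokyo (3): add — endpoints in different components.
Quito–Sofia (4): add — endpoints in different components.
Cairo–Seoul (8): skip — Seoul and Cairo already connected.
Delhi–Quito (10): add — endpoints in different components.
Edges rejected before the tree was complete: 1.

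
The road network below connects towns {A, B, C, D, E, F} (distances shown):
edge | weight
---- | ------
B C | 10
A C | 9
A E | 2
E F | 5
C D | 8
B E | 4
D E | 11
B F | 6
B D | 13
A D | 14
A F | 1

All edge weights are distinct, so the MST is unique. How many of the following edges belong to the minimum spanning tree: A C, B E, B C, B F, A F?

Sort edges by weight, then run Kruskal:
A F (1): add. Components now {A,F} {B} {C} {D} {E}
A E (2): add. Components now {A,E,F} {B} {C} {D}
B E (4): add. Components now {A,B,E,F} {C} {D}
E F (5): skip — E and F already connected.
B F (6): skip — B and F already connected.
C D (8): add. Components now {A,B,E,F} {C,D}
A C (9): add. Components now {A,B,C,D,E,F}
MST edge set: {A F, A E, B E, C D, A C}.
Of the listed edges, {A C, B E, A F} are in the MST → 3.

3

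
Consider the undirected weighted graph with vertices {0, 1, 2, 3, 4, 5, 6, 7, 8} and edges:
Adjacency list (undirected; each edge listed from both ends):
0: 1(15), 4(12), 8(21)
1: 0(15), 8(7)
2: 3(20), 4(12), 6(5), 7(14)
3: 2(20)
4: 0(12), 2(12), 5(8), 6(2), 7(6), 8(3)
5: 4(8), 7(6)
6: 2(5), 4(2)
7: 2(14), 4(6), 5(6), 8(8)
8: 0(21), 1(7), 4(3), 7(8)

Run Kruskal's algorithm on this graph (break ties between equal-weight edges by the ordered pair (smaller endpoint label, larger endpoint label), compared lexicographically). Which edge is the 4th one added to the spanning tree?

4-7

Kruskal's algorithm — process edges by increasing weight (ties by edge label):
4—6 (2): add — endpoints in different components.
4—8 (3): add — endpoints in different components.
2—6 (5): add — endpoints in different components.
4—7 (6): add — endpoints in different components.
5—7 (6): add — endpoints in different components.
1—8 (7): add — endpoints in different components.
4—5 (8): skip — 4 and 5 already connected.
7—8 (8): skip — 7 and 8 already connected.
0—4 (12): add — endpoints in different components.
2—4 (12): skip — 2 and 4 already connected.
2—7 (14): skip — 2 and 7 already connected.
0—1 (15): skip — 0 and 1 already connected.
2—3 (20): add — endpoints in different components.
The 4th edge added is 4—7.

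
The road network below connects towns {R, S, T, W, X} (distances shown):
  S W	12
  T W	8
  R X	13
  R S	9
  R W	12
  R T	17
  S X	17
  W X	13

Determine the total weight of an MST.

42

Kruskal: consider edges lightest-first.
T W (8): add — endpoints in different components.
R S (9): add — endpoints in different components.
R W (12): add — endpoints in different components.
S W (12): skip — W and S already connected.
R X (13): add — endpoints in different components.
MST edges: T W, R S, R W, R X; total weight 8+9+12+13 = 42.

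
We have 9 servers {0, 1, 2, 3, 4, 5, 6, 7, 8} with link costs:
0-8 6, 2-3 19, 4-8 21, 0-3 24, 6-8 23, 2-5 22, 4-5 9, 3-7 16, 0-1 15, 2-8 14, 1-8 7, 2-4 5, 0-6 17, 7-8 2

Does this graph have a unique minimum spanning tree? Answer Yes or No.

Yes

Sort edges by weight, then run Kruskal:
7-8 (2): add — endpoints in different components.
2-4 (5): add — endpoints in different components.
0-8 (6): add — endpoints in different components.
1-8 (7): add — endpoints in different components.
4-5 (9): add — endpoints in different components.
2-8 (14): add — endpoints in different components.
0-1 (15): skip — 0 and 1 already connected.
3-7 (16): add — endpoints in different components.
0-6 (17): add — endpoints in different components.
Every non-tree edge has weight strictly greater than the heaviest edge on the tree path between its endpoints, so the MST is unique.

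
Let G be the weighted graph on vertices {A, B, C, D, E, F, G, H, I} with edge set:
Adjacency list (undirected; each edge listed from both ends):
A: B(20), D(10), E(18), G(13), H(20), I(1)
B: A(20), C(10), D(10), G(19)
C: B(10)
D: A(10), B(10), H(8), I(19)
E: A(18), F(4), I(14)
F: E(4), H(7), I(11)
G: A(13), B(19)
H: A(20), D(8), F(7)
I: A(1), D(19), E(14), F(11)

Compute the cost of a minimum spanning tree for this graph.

63

Prim, starting at H.
Step 1: cheapest edge leaving the tree is F–H (7); add F.
Step 2: cheapest edge leaving the tree is E–F (4); add E.
Step 3: cheapest edge leaving the tree is D–H (8); add D.
Step 4: cheapest edge leaving the tree is A–D (10); add A.
Step 5: cheapest edge leaving the tree is A–I (1); add I.
Step 6: cheapest edge leaving the tree is B–D (10); add B.
Step 7: cheapest edge leaving the tree is B–C (10); add C.
Step 8: cheapest edge leaving the tree is A–G (13); add G.
MST edges: F–H, E–F, D–H, A–D, A–I, B–D, B–C, A–G; total weight 7+4+8+10+1+10+10+13 = 63.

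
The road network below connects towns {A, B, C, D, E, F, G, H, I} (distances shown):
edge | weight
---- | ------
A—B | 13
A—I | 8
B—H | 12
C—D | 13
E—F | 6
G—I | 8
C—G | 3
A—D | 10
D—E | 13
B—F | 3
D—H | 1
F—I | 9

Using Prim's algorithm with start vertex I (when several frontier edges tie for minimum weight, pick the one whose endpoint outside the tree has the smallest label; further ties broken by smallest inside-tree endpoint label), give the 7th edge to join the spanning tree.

Prim's algorithm from I:
Step 1: frontier [A—I 8, G—I 8, F—I 9] → take A—I (8); add A.
Step 2: frontier [A—D 10, A—B 13, G—I 8, F—I 9] → take G—I (8); add G.
Step 3: frontier [A—D 10, A—B 13, C—G 3, F—I 9] → take C—G (3); add C.
Step 4: frontier [A—D 10, A—B 13, C—D 13, F—I 9] → take F—I (9); add F.
Step 5: frontier [A—D 10, A—B 13, C—D 13, B—F 3, E—F 6] → take B—F (3); add B.
Step 6: frontier [A—D 10, B—H 12, C—D 13, E—F 6] → take E—F (6); add E.
Step 7: frontier [A—D 10, B—H 12, C—D 13, D—E 13] → take A—D (10); add D.
Step 8: frontier [B—H 12, D—H 1] → take D—H (1); add H.
The 7th edge added is A—D.

A-D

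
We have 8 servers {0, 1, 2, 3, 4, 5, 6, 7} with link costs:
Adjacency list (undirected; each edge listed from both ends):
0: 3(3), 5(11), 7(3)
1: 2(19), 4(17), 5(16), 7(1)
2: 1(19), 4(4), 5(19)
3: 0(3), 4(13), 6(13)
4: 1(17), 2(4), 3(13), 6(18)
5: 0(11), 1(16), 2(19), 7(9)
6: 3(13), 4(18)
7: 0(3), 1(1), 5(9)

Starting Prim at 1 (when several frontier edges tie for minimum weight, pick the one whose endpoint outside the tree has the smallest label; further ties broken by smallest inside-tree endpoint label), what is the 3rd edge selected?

0-3

Prim's algorithm from 1:
Step 1: cheapest edge leaving the tree is 1-7 (1); add 7.
Step 2: cheapest edge leaving the tree is 0-7 (3); add 0.
Step 3: cheapest edge leaving the tree is 0-3 (3); add 3.
Step 4: cheapest edge leaving the tree is 5-7 (9); add 5.
Step 5: cheapest edge leaving the tree is 3-4 (13); add 4.
Step 6: cheapest edge leaving the tree is 2-4 (4); add 2.
Step 7: cheapest edge leaving the tree is 3-6 (13); add 6.
The 3rd edge added is 0-3.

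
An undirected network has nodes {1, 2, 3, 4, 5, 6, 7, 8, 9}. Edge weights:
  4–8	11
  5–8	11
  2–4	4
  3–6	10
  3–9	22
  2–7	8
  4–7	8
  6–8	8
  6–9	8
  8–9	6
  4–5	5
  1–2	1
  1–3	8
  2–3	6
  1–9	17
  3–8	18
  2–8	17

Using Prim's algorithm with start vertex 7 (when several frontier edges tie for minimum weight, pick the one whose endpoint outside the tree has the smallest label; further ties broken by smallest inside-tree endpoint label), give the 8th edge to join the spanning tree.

8-9

Prim, starting at 7.
Step 1: cheapest edge leaving the tree is 2–7 (8); add 2.
Step 2: cheapest edge leaving the tree is 1–2 (1); add 1.
Step 3: cheapest edge leaving the tree is 2–4 (4); add 4.
Step 4: cheapest edge leaving the tree is 4–5 (5); add 5.
Step 5: cheapest edge leaving the tree is 2–3 (6); add 3.
Step 6: cheapest edge leaving the tree is 3–6 (10); add 6.
Step 7: cheapest edge leaving the tree is 6–8 (8); add 8.
Step 8: cheapest edge leaving the tree is 8–9 (6); add 9.
The 8th edge added is 8–9.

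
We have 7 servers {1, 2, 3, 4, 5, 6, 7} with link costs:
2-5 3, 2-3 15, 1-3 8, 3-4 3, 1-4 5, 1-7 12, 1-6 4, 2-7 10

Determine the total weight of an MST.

37

Grow the tree from 6 using Prim:
Step 1: frontier [1-6 4] → take 1-6 (4); add 1.
Step 2: frontier [1-4 5, 1-3 8, 1-7 12] → take 1-4 (5); add 4.
Step 3: frontier [1-3 8, 1-7 12, 3-4 3] → take 3-4 (3); add 3.
Step 4: frontier [1-7 12, 2-3 15] → take 1-7 (12); add 7.
Step 5: frontier [2-3 15, 2-7 10] → take 2-7 (10); add 2.
Step 6: frontier [2-5 3] → take 2-5 (3); add 5.
MST edges: 1-6, 1-4, 3-4, 1-7, 2-7, 2-5; total weight 4+5+3+12+10+3 = 37.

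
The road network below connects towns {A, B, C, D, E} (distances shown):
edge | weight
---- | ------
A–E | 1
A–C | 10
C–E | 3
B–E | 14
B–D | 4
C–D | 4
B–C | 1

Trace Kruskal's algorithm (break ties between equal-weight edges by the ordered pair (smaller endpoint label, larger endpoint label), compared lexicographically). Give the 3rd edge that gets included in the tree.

Kruskal's algorithm — process edges by increasing weight (ties by edge label):
A–E (1): add — endpoints in different components.
B–C (1): add — endpoints in different components.
C–E (3): add — endpoints in different components.
B–D (4): add — endpoints in different components.
The 3rd edge added is C–E.

C-E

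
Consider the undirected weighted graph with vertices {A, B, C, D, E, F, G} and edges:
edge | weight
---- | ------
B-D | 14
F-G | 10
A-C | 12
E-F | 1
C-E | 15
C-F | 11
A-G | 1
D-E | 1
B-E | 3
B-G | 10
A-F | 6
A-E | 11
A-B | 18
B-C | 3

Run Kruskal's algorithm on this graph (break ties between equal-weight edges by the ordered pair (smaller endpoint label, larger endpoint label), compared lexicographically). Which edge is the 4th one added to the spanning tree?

B-C

Sort edges by weight, then run Kruskal:
A-G (1): add. Components now {A,G} {B} {C} {D} {E} {F}
D-E (1): add. Components now {A,G} {B} {C} {D,E} {F}
E-F (1): add. Components now {A,G} {B} {C} {D,E,F}
B-C (3): add. Components now {A,G} {B,C} {D,E,F}
B-E (3): add. Components now {A,G} {B,C,D,E,F}
A-F (6): add. Components now {A,B,C,D,E,F,G}
The 4th edge added is B-C.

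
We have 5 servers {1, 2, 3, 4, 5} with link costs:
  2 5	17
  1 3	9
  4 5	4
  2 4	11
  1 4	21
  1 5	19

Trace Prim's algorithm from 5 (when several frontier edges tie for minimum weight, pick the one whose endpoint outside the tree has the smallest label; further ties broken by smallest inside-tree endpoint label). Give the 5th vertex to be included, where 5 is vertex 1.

3

Grow the tree from 5 using Prim:
Step 1: frontier [4 5 4, 2 5 17, 1 5 19] → take 4 5 (4); add 4.
Step 2: frontier [2 4 11, 1 4 21, 2 5 17, 1 5 19] → take 2 4 (11); add 2.
Step 3: frontier [1 4 21, 1 5 19] → take 1 5 (19); add 1.
Step 4: frontier [1 3 9] → take 1 3 (9); add 3.
Vertex order: 5, 4, 2, 1, 3. The 5th vertex is 3.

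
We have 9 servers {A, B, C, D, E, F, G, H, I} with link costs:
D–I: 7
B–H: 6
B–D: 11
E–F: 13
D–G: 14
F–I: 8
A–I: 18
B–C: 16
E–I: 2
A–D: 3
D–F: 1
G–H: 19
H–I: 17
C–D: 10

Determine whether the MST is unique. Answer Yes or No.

Sort edges by weight, then run Kruskal:
D–F (1): add — endpoints in different components.
E–I (2): add — endpoints in different components.
A–D (3): add — endpoints in different components.
B–H (6): add — endpoints in different components.
D–I (7): add — endpoints in different components.
F–I (8): skip — F and I already connected.
C–D (10): add — endpoints in different components.
B–D (11): add — endpoints in different components.
E–F (13): skip — E and F already connected.
D–G (14): add — endpoints in different components.
Every non-tree edge has weight strictly greater than the heaviest edge on the tree path between its endpoints, so the MST is unique.

Yes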